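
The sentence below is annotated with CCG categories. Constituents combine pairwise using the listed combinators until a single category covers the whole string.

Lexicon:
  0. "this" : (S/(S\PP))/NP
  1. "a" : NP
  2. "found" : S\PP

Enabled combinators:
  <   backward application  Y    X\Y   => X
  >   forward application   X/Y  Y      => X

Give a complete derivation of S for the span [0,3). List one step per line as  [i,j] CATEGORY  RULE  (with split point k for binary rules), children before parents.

[0,3] S   >
  [0,2] S/(S\PP)   >
    [0,1] "this" : (S/(S\PP))/NP
    [1,2] "a" : NP
  [2,3] "found" : S\PP

[0,1] (S/(S\PP))/NP  lex  "this"
[1,2] NP  lex  "a"
[0,2] S/(S\PP)  >  k=1
[2,3] S\PP  lex  "found"
[0,3] S  >  k=2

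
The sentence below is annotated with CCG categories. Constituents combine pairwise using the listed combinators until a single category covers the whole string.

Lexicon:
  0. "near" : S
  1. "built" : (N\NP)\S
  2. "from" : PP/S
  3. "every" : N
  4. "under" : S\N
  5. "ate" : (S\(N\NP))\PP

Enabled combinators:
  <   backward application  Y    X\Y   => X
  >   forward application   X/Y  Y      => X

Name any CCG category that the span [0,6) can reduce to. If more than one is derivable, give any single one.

[0,6] S   <
  [0,2] N\NP   <
    [0,1] "near" : S
    [1,2] "built" : (N\NP)\S
  [2,6] S\(N\NP)   <
    [2,5] PP   >
      [2,3] "from" : PP/S
      [3,5] S   <
        [3,4] "every" : N
        [4,5] "under" : S\N
    [5,6] "ate" : (S\(N\NP))\PP

S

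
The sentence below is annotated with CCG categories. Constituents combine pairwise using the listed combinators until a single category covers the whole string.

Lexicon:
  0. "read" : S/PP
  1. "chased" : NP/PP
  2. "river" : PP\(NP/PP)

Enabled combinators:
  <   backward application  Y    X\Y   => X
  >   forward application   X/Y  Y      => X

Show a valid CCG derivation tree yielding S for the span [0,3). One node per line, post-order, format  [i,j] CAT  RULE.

[0,1] S/PP  lex  "read"
[1,2] NP/PP  lex  "chased"
[2,3] PP\(NP/PP)  lex  "river"
[1,3] PP  <  k=2
[0,3] S  >  k=1

[0,3] S   >
  [0,1] "read" : S/PP
  [1,3] PP   <
    [1,2] "chased" : NP/PP
    [2,3] "river" : PP\(NP/PP)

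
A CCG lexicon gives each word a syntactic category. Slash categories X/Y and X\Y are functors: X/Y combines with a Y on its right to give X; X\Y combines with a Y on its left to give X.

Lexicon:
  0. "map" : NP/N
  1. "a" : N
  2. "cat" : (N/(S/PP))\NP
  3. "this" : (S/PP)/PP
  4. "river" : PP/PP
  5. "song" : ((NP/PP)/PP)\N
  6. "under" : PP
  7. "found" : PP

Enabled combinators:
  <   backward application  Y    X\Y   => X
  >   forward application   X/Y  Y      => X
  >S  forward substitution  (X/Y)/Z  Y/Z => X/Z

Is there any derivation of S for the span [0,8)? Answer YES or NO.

NP/N N (N/(S/PP))\NP (S/PP)/PP PP/PP ((NP/PP)/PP)\N PP PP
CKY chart[0,8] = {NP}; S ∉ chart

NO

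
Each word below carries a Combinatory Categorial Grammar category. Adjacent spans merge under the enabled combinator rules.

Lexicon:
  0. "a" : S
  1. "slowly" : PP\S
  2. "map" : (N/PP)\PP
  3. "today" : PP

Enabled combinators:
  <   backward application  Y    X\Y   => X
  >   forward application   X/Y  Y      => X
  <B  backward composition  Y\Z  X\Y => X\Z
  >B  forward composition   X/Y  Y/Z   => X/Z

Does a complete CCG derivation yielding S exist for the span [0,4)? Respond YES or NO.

S PP\S (N/PP)\PP PP
CKY chart[0,4] = {N}; S ∉ chart

NO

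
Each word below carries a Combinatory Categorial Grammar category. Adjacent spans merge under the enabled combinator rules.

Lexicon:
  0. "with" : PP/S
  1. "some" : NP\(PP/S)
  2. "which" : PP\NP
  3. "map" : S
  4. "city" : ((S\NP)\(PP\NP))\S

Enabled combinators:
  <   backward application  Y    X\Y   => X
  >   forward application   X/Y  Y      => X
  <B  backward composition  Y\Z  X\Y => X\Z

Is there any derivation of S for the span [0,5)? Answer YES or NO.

[0,5] S   <
  [0,2] NP   <
    [0,1] "with" : PP/S
    [1,2] "some" : NP\(PP/S)
  [2,5] S\NP   <
    [2,3] "which" : PP\NP
    [3,5] (S\NP)\(PP\NP)   <
      [3,4] "map" : S
      [4,5] "city" : ((S\NP)\(PP\NP))\S

YES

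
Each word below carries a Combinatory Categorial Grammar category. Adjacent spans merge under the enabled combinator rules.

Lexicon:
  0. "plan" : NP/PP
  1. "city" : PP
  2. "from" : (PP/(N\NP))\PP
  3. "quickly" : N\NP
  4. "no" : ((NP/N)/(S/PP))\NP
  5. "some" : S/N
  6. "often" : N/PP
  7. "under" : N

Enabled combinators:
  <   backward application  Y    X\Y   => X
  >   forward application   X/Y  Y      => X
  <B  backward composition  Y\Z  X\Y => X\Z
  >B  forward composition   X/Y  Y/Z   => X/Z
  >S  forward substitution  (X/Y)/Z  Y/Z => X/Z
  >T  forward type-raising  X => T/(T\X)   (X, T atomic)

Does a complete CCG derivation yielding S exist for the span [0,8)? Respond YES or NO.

NP/PP PP (PP/(N\NP))\PP N\NP ((NP/N)/(S/PP))\NP S/N N/PP N
CKY chart[0,8] = {N/(N\NP), NP, NP/(NP\NP), NP/(N\N), PP/(PP\NP), S/(S\NP)}; S ∉ chart

NO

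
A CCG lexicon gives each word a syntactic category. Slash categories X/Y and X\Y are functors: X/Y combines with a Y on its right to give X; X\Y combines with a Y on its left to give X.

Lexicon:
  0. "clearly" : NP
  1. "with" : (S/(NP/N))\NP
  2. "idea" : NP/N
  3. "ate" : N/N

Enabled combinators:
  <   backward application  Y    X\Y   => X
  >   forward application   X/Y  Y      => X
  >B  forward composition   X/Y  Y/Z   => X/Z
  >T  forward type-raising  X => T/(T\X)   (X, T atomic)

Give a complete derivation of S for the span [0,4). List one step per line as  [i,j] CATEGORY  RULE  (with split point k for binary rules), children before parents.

[0,1] NP  lex  "clearly"
[1,2] (S/(NP/N))\NP  lex  "with"
[0,2] S/(NP/N)  <  k=1
[2,3] NP/N  lex  "idea"
[3,4] N/N  lex  "ate"
[2,4] NP/N  >B  k=3
[0,4] S  >  k=2

[0,4] S   >
  [0,2] S/(NP/N)   <
    [0,1] "clearly" : NP
    [1,2] "with" : (S/(NP/N))\NP
  [2,4] NP/N   >B
    [2,3] "idea" : NP/N
    [3,4] "ate" : N/N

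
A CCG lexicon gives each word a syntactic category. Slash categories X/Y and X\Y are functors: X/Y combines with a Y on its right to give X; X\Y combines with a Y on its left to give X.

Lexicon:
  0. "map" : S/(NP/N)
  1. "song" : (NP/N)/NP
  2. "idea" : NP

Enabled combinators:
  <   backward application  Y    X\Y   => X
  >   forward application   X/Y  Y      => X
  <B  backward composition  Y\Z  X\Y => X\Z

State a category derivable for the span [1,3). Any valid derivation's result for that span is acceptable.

[0,3] S   >
  [0,1] "map" : S/(NP/N)
  [1,3] NP/N   >
    [1,2] "song" : (NP/N)/NP
    [2,3] "idea" : NP

NP/N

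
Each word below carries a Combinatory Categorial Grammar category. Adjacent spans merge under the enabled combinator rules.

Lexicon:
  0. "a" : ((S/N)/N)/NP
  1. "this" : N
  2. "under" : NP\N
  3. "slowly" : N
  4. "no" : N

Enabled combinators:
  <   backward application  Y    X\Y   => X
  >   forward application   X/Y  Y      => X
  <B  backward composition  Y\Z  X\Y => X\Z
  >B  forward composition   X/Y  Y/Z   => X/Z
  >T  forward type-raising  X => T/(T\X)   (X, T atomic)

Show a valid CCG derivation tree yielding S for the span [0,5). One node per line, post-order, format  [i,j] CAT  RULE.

[0,1] ((S/N)/N)/NP  lex  "a"
[1,2] N  lex  "this"
[2,3] NP\N  lex  "under"
[1,3] NP  <  k=2
[0,3] (S/N)/N  >  k=1
[3,4] N  lex  "slowly"
[0,4] S/N  >  k=3
[4,5] N  lex  "no"
[0,5] S  >  k=4

[0,5] S   >
  [0,4] S/N   >
    [0,3] (S/N)/N   >
      [0,1] "a" : ((S/N)/N)/NP
      [1,3] NP   <
        [1,2] "this" : N
        [2,3] "under" : NP\N
    [3,4] "slowly" : N
  [4,5] "no" : N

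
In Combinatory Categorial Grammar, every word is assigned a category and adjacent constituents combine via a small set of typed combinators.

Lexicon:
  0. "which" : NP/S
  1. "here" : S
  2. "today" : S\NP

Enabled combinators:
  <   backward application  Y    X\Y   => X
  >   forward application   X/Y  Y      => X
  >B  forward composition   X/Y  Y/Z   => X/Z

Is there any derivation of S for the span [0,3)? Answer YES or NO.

[0,3] S   <
  [0,2] NP   >
    [0,1] "which" : NP/S
    [1,2] "here" : S
  [2,3] "today" : S\NP

YES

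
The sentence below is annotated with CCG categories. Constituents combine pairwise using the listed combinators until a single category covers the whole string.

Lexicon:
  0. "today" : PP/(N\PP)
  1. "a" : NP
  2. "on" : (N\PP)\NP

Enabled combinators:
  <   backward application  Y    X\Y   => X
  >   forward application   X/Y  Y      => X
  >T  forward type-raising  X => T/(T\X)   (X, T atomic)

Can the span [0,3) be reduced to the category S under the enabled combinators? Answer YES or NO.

NO

PP/(N\PP) NP (N\PP)\NP
CKY chart[0,3] = {N/(N\PP), NP/(NP\PP), PP, PP/(PP\PP), S/(S\PP)}; S ∉ chart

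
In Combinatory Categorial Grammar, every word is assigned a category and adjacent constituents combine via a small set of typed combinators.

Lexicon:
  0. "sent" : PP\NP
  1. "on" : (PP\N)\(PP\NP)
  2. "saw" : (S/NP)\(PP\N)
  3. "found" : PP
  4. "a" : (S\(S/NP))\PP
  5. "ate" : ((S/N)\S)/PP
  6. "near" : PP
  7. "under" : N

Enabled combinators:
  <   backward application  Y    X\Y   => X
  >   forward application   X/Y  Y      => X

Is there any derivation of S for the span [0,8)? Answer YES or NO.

[0,8] S   >
  [0,7] S/N   <
    [0,5] S   <
      [0,3] S/NP   <
        [0,2] PP\N   <
          [0,1] "sent" : PP\NP
          [1,2] "on" : (PP\N)\(PP\NP)
        [2,3] "saw" : (S/NP)\(PP\N)
      [3,5] S\(S/NP)   <
        [3,4] "found" : PP
        [4,5] "a" : (S\(S/NP))\PP
    [5,7] (S/N)\S   >
      [5,6] "ate" : ((S/N)\S)/PP
      [6,7] "near" : PP
  [7,8] "under" : N

YES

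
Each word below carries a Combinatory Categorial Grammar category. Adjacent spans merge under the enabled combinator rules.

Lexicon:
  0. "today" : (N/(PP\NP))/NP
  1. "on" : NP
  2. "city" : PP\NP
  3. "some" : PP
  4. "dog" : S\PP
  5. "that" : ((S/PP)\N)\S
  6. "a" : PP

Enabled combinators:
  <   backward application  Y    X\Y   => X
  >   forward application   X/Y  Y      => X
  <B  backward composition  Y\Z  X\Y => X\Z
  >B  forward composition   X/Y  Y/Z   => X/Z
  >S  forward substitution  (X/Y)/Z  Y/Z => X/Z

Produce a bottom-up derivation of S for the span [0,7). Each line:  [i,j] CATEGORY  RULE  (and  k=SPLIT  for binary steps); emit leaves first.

[0,1] (N/(PP\NP))/NP  lex  "today"
[1,2] NP  lex  "on"
[0,2] N/(PP\NP)  >  k=1
[2,3] PP\NP  lex  "city"
[0,3] N  >  k=2
[3,4] PP  lex  "some"
[4,5] S\PP  lex  "dog"
[3,5] S  <  k=4
[5,6] ((S/PP)\N)\S  lex  "that"
[3,6] (S/PP)\N  <  k=5
[0,6] S/PP  <  k=3
[6,7] PP  lex  "a"
[0,7] S  >  k=6

[0,7] S   >
  [0,6] S/PP   <
    [0,3] N   >
      [0,2] N/(PP\NP)   >
        [0,1] "today" : (N/(PP\NP))/NP
        [1,2] "on" : NP
      [2,3] "city" : PP\NP
    [3,6] (S/PP)\N   <
      [3,5] S   <
        [3,4] "some" : PP
        [4,5] "dog" : S\PP
      [5,6] "that" : ((S/PP)\N)\S
  [6,7] "a" : PP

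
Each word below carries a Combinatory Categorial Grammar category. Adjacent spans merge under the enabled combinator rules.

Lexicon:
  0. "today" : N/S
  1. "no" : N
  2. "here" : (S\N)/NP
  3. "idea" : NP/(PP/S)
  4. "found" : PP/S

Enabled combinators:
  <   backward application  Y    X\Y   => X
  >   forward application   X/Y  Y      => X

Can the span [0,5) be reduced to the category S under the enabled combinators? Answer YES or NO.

NO

N/S N (S\N)/NP NP/(PP/S) PP/S
CKY chart[0,5] = {N}; S ∉ chart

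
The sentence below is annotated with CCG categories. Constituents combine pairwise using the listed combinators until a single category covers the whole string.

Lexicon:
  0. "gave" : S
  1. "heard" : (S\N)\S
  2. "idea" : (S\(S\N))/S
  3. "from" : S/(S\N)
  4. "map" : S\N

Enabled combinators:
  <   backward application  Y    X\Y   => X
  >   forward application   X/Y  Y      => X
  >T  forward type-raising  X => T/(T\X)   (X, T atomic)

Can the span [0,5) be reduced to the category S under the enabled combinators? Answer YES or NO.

[0,5] S   <
  [0,2] S\N   <
    [0,1] "gave" : S
    [1,2] "heard" : (S\N)\S
  [2,5] S\(S\N)   >
    [2,3] "idea" : (S\(S\N))/S
    [3,5] S   >
      [3,4] "from" : S/(S\N)
      [4,5] "map" : S\N

YES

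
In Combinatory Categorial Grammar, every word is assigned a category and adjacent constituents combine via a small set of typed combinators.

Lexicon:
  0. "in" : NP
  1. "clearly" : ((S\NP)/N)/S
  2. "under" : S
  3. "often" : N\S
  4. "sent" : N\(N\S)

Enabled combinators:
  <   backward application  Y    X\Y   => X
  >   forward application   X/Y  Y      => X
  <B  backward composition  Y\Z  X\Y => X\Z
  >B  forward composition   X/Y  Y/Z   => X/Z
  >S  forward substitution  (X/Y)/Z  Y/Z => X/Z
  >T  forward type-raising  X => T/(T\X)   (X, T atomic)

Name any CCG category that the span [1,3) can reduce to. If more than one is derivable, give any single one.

(S\NP)/N

[0,5] S   <
  [0,1] "in" : NP
  [1,5] S\NP   >
    [1,3] (S\NP)/N   >
      [1,2] "clearly" : ((S\NP)/N)/S
      [2,3] "under" : S
    [3,5] N   <
      [3,4] "often" : N\S
      [4,5] "sent" : N\(N\S)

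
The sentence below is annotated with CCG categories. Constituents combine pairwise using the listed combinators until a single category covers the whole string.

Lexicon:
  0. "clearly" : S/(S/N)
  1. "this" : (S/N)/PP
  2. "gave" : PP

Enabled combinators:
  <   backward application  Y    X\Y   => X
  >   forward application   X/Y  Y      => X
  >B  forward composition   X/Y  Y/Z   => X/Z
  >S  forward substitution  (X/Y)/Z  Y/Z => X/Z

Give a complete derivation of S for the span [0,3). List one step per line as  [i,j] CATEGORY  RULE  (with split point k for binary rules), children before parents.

[0,3] S   >
  [0,1] "clearly" : S/(S/N)
  [1,3] S/N   >
    [1,2] "this" : (S/N)/PP
    [2,3] "gave" : PP

[0,1] S/(S/N)  lex  "clearly"
[1,2] (S/N)/PP  lex  "this"
[2,3] PP  lex  "gave"
[1,3] S/N  >  k=2
[0,3] S  >  k=1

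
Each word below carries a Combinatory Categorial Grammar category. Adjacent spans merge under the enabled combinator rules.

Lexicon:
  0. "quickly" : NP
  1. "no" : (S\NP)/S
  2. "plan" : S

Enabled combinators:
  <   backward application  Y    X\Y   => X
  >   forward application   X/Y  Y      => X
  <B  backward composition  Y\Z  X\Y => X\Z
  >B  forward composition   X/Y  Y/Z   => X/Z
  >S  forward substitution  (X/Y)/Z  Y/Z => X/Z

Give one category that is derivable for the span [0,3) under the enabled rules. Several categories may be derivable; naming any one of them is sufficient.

[0,3] S   <
  [0,1] "quickly" : NP
  [1,3] S\NP   >
    [1,2] "no" : (S\NP)/S
    [2,3] "plan" : S

S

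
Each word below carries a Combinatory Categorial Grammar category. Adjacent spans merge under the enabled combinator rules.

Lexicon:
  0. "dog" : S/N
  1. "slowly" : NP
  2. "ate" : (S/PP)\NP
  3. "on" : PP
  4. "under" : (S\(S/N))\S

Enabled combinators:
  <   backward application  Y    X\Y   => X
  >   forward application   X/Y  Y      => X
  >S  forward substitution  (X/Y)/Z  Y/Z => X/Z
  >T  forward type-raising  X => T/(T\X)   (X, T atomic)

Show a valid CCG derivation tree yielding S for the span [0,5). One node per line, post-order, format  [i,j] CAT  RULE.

[0,1] S/N  lex  "dog"
[1,2] NP  lex  "slowly"
[2,3] (S/PP)\NP  lex  "ate"
[1,3] S/PP  <  k=2
[3,4] PP  lex  "on"
[1,4] S  >  k=3
[4,5] (S\(S/N))\S  lex  "under"
[1,5] S\(S/N)  <  k=4
[0,5] S  <  k=1

[0,5] S   <
  [0,1] "dog" : S/N
  [1,5] S\(S/N)   <
    [1,4] S   >
      [1,3] S/PP   <
        [1,2] "slowly" : NP
        [2,3] "ate" : (S/PP)\NP
      [3,4] "on" : PP
    [4,5] "under" : (S\(S/N))\S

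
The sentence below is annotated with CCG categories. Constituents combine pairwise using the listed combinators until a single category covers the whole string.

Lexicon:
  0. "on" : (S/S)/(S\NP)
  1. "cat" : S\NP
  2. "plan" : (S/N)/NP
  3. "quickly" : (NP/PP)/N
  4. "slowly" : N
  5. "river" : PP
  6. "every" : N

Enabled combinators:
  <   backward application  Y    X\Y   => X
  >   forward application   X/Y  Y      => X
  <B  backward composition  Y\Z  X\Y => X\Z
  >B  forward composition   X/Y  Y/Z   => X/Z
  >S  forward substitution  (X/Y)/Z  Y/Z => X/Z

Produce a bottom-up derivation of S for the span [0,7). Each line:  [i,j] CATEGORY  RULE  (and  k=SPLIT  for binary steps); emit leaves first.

[0,1] (S/S)/(S\NP)  lex  "on"
[1,2] S\NP  lex  "cat"
[0,2] S/S  >  k=1
[2,3] (S/N)/NP  lex  "plan"
[3,4] (NP/PP)/N  lex  "quickly"
[4,5] N  lex  "slowly"
[3,5] NP/PP  >  k=4
[5,6] PP  lex  "river"
[3,6] NP  >  k=5
[2,6] S/N  >  k=3
[0,6] S/N  >B  k=2
[6,7] N  lex  "every"
[0,7] S  >  k=6

[0,7] S   >
  [0,6] S/N   >B
    [0,2] S/S   >
      [0,1] "on" : (S/S)/(S\NP)
      [1,2] "cat" : S\NP
    [2,6] S/N   >
      [2,3] "plan" : (S/N)/NP
      [3,6] NP   >
        [3,5] NP/PP   >
          [3,4] "quickly" : (NP/PP)/N
          [4,5] "slowly" : N
        [5,6] "river" : PP
  [6,7] "every" : N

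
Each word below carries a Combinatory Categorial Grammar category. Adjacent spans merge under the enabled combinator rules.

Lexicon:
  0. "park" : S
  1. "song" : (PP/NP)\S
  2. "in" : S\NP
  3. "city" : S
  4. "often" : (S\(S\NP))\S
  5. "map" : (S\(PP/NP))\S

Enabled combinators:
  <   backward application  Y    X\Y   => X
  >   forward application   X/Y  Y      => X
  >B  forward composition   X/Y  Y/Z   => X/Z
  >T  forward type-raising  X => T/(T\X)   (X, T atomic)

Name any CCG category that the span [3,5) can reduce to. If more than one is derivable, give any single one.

S\(S\NP)

[0,6] S   <
  [0,2] PP/NP   <
    [0,1] "park" : S
    [1,2] "song" : (PP/NP)\S
  [2,6] S\(PP/NP)   <
    [2,5] S   <
      [2,3] "in" : S\NP
      [3,5] S\(S\NP)   <
        [3,4] "city" : S
        [4,5] "often" : (S\(S\NP))\S
    [5,6] "map" : (S\(PP/NP))\S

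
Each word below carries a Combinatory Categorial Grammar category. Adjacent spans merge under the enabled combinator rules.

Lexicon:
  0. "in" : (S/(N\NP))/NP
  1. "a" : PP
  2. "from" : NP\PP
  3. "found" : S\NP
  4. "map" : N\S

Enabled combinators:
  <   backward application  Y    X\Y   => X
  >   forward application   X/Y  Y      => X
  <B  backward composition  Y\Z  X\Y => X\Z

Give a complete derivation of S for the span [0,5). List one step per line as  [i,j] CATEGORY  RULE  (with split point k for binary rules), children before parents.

[0,1] (S/(N\NP))/NP  lex  "in"
[1,2] PP  lex  "a"
[2,3] NP\PP  lex  "from"
[1,3] NP  <  k=2
[0,3] S/(N\NP)  >  k=1
[3,4] S\NP  lex  "found"
[4,5] N\S  lex  "map"
[3,5] N\NP  <B  k=4
[0,5] S  >  k=3

[0,5] S   >
  [0,3] S/(N\NP)   >
    [0,1] "in" : (S/(N\NP))/NP
    [1,3] NP   <
      [1,2] "a" : PP
      [2,3] "from" : NP\PP
  [3,5] N\NP   <B
    [3,4] "found" : S\NP
    [4,5] "map" : N\S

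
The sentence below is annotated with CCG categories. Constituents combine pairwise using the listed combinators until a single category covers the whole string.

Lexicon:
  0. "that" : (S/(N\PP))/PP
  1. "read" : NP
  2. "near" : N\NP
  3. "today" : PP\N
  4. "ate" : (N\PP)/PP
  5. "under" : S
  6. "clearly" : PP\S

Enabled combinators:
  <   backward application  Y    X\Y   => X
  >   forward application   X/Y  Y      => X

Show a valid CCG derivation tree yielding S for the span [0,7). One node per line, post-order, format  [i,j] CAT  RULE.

[0,7] S   >
  [0,4] S/(N\PP)   >
    [0,1] "that" : (S/(N\PP))/PP
    [1,4] PP   <
      [1,3] N   <
        [1,2] "read" : NP
        [2,3] "near" : N\NP
      [3,4] "today" : PP\N
  [4,7] N\PP   >
    [4,5] "ate" : (N\PP)/PP
    [5,7] PP   <
      [5,6] "under" : S
      [6,7] "clearly" : PP\S

[0,1] (S/(N\PP))/PP  lex  "that"
[1,2] NP  lex  "read"
[2,3] N\NP  lex  "near"
[1,3] N  <  k=2
[3,4] PP\N  lex  "today"
[1,4] PP  <  k=3
[0,4] S/(N\PP)  >  k=1
[4,5] (N\PP)/PP  lex  "ate"
[5,6] S  lex  "under"
[6,7] PP\S  lex  "clearly"
[5,7] PP  <  k=6
[4,7] N\PP  >  k=5
[0,7] S  >  k=4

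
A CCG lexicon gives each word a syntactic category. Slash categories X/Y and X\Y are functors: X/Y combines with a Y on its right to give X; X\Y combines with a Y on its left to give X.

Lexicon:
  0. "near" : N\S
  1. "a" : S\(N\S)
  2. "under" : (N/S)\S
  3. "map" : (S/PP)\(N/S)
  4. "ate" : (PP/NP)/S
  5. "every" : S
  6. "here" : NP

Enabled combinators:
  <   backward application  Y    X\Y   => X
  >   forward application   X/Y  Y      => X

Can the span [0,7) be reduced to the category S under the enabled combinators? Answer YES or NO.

YES

[0,7] S   >
  [0,4] S/PP   <
    [0,3] N/S   <
      [0,2] S   <
        [0,1] "near" : N\S
        [1,2] "a" : S\(N\S)
      [2,3] "under" : (N/S)\S
    [3,4] "map" : (S/PP)\(N/S)
  [4,7] PP   >
    [4,6] PP/NP   >
      [4,5] "ate" : (PP/NP)/S
      [5,6] "every" : S
    [6,7] "here" : NP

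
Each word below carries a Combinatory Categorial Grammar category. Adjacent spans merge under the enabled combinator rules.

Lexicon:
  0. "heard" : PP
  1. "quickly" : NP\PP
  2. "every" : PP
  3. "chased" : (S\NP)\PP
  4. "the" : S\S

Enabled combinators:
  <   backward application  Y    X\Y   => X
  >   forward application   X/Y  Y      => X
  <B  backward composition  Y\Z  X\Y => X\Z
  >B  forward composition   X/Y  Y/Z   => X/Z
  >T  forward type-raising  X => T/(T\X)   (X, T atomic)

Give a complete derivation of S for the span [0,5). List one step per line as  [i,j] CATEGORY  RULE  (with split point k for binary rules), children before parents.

[0,5] S   <
  [0,2] NP   >
    [0,1] NP/(NP\PP)   >T
      [0,1] "heard" : PP
    [1,2] "quickly" : NP\PP
  [2,5] S\NP   <B
    [2,4] S\NP   <
      [2,3] "every" : PP
      [3,4] "chased" : (S\NP)\PP
    [4,5] "the" : S\S

[0,1] PP  lex  "heard"
[0,1] NP/(NP\PP)  >T
[1,2] NP\PP  lex  "quickly"
[0,2] NP  >  k=1
[2,3] PP  lex  "every"
[3,4] (S\NP)\PP  lex  "chased"
[2,4] S\NP  <  k=3
[4,5] S\S  lex  "the"
[2,5] S\NP  <B  k=4
[0,5] S  <  k=2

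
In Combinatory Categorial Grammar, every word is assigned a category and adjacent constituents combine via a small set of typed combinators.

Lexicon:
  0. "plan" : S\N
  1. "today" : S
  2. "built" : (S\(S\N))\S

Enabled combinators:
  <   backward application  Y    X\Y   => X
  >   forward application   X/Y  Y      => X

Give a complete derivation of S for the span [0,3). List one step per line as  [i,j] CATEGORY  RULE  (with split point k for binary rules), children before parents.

[0,1] S\N  lex  "plan"
[1,2] S  lex  "today"
[2,3] (S\(S\N))\S  lex  "built"
[1,3] S\(S\N)  <  k=2
[0,3] S  <  k=1

[0,3] S   <
  [0,1] "plan" : S\N
  [1,3] S\(S\N)   <
    [1,2] "today" : S
    [2,3] "built" : (S\(S\N))\S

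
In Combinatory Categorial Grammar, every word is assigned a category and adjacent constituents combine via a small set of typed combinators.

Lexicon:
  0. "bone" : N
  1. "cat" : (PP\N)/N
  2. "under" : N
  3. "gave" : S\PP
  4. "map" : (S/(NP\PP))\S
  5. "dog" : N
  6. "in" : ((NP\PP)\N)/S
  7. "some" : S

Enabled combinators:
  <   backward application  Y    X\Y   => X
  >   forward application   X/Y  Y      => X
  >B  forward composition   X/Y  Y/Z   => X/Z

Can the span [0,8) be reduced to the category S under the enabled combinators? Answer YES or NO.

[0,8] S   >
  [0,5] S/(NP\PP)   <
    [0,4] S   <
      [0,3] PP   <
        [0,1] "bone" : N
        [1,3] PP\N   >
          [1,2] "cat" : (PP\N)/N
          [2,3] "under" : N
      [3,4] "gave" : S\PP
    [4,5] "map" : (S/(NP\PP))\S
  [5,8] NP\PP   <
    [5,6] "dog" : N
    [6,8] (NP\PP)\N   >
      [6,7] "in" : ((NP\PP)\N)/S
      [7,8] "some" : S

YES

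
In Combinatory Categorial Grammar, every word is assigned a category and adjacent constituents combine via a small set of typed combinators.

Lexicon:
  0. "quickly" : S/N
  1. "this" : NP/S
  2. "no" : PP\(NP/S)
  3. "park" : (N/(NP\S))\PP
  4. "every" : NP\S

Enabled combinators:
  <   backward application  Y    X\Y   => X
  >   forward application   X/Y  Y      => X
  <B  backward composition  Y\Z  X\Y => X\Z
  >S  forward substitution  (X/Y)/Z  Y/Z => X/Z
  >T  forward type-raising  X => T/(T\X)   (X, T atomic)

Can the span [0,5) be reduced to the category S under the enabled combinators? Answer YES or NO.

YES

[0,5] S   >
  [0,1] "quickly" : S/N
  [1,5] N   >
    [1,4] N/(NP\S)   <
      [1,3] PP   <
        [1,2] "this" : NP/S
        [2,3] "no" : PP\(NP/S)
      [3,4] "park" : (N/(NP\S))\PP
    [4,5] "every" : NP\S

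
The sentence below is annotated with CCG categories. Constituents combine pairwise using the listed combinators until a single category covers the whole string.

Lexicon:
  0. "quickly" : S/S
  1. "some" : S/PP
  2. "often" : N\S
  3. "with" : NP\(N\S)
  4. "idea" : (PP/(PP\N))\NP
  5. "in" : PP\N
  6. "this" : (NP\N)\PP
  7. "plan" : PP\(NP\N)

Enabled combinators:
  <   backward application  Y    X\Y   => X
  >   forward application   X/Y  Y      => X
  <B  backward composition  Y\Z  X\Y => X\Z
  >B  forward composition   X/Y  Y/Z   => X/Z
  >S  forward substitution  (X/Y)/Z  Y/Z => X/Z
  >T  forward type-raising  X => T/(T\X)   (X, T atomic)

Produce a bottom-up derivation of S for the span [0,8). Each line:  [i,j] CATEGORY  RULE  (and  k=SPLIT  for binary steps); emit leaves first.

[0,8] S   >
  [0,2] S/PP   >B
    [0,1] "quickly" : S/S
    [1,2] "some" : S/PP
  [2,8] PP   >
    [2,5] PP/(PP\N)   <
      [2,4] NP   <
        [2,3] "often" : N\S
        [3,4] "with" : NP\(N\S)
      [4,5] "idea" : (PP/(PP\N))\NP
    [5,8] PP\N   <B
      [5,6] "in" : PP\N
      [6,8] PP\PP   <B
        [6,7] "this" : (NP\N)\PP
        [7,8] "plan" : PP\(NP\N)

[0,1] S/S  lex  "quickly"
[1,2] S/PP  lex  "some"
[0,2] S/PP  >B  k=1
[2,3] N\S  lex  "often"
[3,4] NP\(N\S)  lex  "with"
[2,4] NP  <  k=3
[4,5] (PP/(PP\N))\NP  lex  "idea"
[2,5] PP/(PP\N)  <  k=4
[5,6] PP\N  lex  "in"
[6,7] (NP\N)\PP  lex  "this"
[7,8] PP\(NP\N)  lex  "plan"
[6,8] PP\PP  <B  k=7
[5,8] PP\N  <B  k=6
[2,8] PP  >  k=5
[0,8] S  >  k=2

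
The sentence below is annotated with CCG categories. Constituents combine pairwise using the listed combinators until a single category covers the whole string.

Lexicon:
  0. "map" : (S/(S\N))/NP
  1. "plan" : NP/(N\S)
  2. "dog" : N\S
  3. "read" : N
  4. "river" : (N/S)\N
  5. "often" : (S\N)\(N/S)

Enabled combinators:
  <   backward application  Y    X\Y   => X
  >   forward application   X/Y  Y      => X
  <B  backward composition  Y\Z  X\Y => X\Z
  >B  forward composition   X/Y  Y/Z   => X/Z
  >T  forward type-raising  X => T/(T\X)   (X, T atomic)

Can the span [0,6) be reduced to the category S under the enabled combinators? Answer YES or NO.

[0,6] S   >
  [0,3] S/(S\N)   >
    [0,1] "map" : (S/(S\N))/NP
    [1,3] NP   >
      [1,2] "plan" : NP/(N\S)
      [2,3] "dog" : N\S
  [3,6] S\N   <
    [3,5] N/S   <
      [3,4] "read" : N
      [4,5] "river" : (N/S)\N
    [5,6] "often" : (S\N)\(N/S)

YES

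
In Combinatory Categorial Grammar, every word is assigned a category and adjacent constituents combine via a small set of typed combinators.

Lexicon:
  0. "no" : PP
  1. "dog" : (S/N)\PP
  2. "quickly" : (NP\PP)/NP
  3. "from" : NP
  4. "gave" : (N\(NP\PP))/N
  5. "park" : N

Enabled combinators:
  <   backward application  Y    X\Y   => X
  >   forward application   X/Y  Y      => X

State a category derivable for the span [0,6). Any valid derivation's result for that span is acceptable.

S

[0,6] S   >
  [0,2] S/N   <
    [0,1] "no" : PP
    [1,2] "dog" : (S/N)\PP
  [2,6] N   <
    [2,4] NP\PP   >
      [2,3] "quickly" : (NP\PP)/NP
      [3,4] "from" : NP
    [4,6] N\(NP\PP)   >
      [4,5] "gave" : (N\(NP\PP))/N
      [5,6] "park" : N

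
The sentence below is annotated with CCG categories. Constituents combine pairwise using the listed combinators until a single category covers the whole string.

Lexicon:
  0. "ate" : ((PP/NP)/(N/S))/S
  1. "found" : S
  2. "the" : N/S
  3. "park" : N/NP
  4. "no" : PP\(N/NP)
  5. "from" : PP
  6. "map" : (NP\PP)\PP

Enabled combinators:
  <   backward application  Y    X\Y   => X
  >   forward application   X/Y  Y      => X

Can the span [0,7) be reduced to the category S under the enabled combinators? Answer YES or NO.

NO

((PP/NP)/(N/S))/S S N/S N/NP PP\(N/NP) PP (NP\PP)\PP
CKY chart[0,7] = {PP}; S ∉ chart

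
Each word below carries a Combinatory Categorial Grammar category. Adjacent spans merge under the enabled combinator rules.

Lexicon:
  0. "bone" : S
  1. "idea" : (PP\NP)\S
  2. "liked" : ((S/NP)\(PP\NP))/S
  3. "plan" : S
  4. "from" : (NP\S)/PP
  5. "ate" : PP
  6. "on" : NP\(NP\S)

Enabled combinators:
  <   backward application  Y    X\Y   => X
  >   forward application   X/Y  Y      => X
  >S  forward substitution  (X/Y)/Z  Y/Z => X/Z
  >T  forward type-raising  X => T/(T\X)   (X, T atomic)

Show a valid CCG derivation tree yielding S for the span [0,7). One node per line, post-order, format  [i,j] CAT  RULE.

[0,1] S  lex  "bone"
[1,2] (PP\NP)\S  lex  "idea"
[0,2] PP\NP  <  k=1
[2,3] ((S/NP)\(PP\NP))/S  lex  "liked"
[3,4] S  lex  "plan"
[2,4] (S/NP)\(PP\NP)  >  k=3
[0,4] S/NP  <  k=2
[4,5] (NP\S)/PP  lex  "from"
[5,6] PP  lex  "ate"
[4,6] NP\S  >  k=5
[6,7] NP\(NP\S)  lex  "on"
[4,7] NP  <  k=6
[0,7] S  >  k=4

[0,7] S   >
  [0,4] S/NP   <
    [0,2] PP\NP   <
      [0,1] "bone" : S
      [1,2] "idea" : (PP\NP)\S
    [2,4] (S/NP)\(PP\NP)   >
      [2,3] "liked" : ((S/NP)\(PP\NP))/S
      [3,4] "plan" : S
  [4,7] NP   <
    [4,6] NP\S   >
      [4,5] "from" : (NP\S)/PP
      [5,6] "ate" : PP
    [6,7] "on" : NP\(NP\S)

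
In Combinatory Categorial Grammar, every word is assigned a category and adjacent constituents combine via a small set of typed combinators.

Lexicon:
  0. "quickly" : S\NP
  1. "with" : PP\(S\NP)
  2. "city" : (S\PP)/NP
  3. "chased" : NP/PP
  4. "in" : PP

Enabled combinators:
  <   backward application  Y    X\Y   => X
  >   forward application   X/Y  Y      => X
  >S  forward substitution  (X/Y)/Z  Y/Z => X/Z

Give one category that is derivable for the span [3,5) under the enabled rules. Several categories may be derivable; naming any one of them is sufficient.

[0,5] S   <
  [0,2] PP   <
    [0,1] "quickly" : S\NP
    [1,2] "with" : PP\(S\NP)
  [2,5] S\PP   >
    [2,3] "city" : (S\PP)/NP
    [3,5] NP   >
      [3,4] "chased" : NP/PP
      [4,5] "in" : PP

NP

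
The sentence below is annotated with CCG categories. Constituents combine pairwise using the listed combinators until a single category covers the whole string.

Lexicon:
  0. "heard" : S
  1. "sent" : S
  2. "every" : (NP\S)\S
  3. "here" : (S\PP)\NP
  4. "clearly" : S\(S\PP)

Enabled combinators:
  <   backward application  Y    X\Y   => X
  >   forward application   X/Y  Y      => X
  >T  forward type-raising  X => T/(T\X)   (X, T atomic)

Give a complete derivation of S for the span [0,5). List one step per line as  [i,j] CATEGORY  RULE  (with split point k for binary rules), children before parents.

[0,5] S   <
  [0,4] S\PP   <
    [0,3] NP   <
      [0,1] "heard" : S
      [1,3] NP\S   <
        [1,2] "sent" : S
        [2,3] "every" : (NP\S)\S
    [3,4] "here" : (S\PP)\NP
  [4,5] "clearly" : S\(S\PP)

[0,1] S  lex  "heard"
[1,2] S  lex  "sent"
[2,3] (NP\S)\S  lex  "every"
[1,3] NP\S  <  k=2
[0,3] NP  <  k=1
[3,4] (S\PP)\NP  lex  "here"
[0,4] S\PP  <  k=3
[4,5] S\(S\PP)  lex  "clearly"
[0,5] S  <  k=4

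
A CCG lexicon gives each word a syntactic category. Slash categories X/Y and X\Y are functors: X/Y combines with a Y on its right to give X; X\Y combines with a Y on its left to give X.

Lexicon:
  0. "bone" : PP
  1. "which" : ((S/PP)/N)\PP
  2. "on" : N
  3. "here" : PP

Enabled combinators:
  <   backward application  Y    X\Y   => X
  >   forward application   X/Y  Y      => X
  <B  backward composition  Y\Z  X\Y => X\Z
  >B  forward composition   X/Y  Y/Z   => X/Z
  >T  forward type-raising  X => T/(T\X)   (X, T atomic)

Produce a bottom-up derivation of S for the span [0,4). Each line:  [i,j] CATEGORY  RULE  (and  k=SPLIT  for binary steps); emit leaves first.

[0,4] S   >
  [0,3] S/PP   >
    [0,2] (S/PP)/N   <
      [0,1] "bone" : PP
      [1,2] "which" : ((S/PP)/N)\PP
    [2,3] "on" : N
  [3,4] "here" : PP

[0,1] PP  lex  "bone"
[1,2] ((S/PP)/N)\PP  lex  "which"
[0,2] (S/PP)/N  <  k=1
[2,3] N  lex  "on"
[0,3] S/PP  >  k=2
[3,4] PP  lex  "here"
[0,4] S  >  k=3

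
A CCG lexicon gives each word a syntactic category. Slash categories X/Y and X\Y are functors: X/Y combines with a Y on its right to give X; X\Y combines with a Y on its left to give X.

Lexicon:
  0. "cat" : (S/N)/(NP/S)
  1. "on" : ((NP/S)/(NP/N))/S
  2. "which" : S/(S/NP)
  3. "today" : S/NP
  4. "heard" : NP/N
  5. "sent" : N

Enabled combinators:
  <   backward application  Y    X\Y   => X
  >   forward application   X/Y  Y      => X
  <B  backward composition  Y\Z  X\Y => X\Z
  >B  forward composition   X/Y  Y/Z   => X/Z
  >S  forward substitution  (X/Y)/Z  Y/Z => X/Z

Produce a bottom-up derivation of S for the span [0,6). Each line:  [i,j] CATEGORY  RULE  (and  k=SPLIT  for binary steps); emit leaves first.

[0,6] S   >
  [0,5] S/N   >
    [0,1] "cat" : (S/N)/(NP/S)
    [1,5] NP/S   >
      [1,4] (NP/S)/(NP/N)   >
        [1,2] "on" : ((NP/S)/(NP/N))/S
        [2,4] S   >
          [2,3] "which" : S/(S/NP)
          [3,4] "today" : S/NP
      [4,5] "heard" : NP/N
  [5,6] "sent" : N

[0,1] (S/N)/(NP/S)  lex  "cat"
[1,2] ((NP/S)/(NP/N))/S  lex  "on"
[2,3] S/(S/NP)  lex  "which"
[3,4] S/NP  lex  "today"
[2,4] S  >  k=3
[1,4] (NP/S)/(NP/N)  >  k=2
[4,5] NP/N  lex  "heard"
[1,5] NP/S  >  k=4
[0,5] S/N  >  k=1
[5,6] N  lex  "sent"
[0,6] S  >  k=5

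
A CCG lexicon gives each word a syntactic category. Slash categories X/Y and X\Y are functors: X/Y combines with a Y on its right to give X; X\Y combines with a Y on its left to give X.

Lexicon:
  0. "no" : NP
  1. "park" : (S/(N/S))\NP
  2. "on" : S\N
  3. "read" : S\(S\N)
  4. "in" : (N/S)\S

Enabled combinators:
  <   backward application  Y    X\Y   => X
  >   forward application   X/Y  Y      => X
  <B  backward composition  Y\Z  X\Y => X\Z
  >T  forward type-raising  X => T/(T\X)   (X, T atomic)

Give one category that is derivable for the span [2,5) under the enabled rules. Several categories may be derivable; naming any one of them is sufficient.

N/S

[0,5] S   >
  [0,2] S/(N/S)   <
    [0,1] "no" : NP
    [1,2] "park" : (S/(N/S))\NP
  [2,5] N/S   <
    [2,4] S   <
      [2,3] "on" : S\N
      [3,4] "read" : S\(S\N)
    [4,5] "in" : (N/S)\S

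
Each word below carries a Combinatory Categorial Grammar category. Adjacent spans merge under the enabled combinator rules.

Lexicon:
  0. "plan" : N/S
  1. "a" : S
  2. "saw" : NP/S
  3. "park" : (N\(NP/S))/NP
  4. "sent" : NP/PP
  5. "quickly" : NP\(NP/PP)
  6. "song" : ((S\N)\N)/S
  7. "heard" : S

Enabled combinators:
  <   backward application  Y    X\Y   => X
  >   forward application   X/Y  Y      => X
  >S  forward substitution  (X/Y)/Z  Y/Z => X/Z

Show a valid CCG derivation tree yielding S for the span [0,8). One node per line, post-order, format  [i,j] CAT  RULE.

[0,8] S   <
  [0,2] N   >
    [0,1] "plan" : N/S
    [1,2] "a" : S
  [2,8] S\N   <
    [2,6] N   <
      [2,3] "saw" : NP/S
      [3,6] N\(NP/S)   >
        [3,4] "park" : (N\(NP/S))/NP
        [4,6] NP   <
          [4,5] "sent" : NP/PP
          [5,6] "quickly" : NP\(NP/PP)
    [6,8] (S\N)\N   >
      [6,7] "song" : ((S\N)\N)/S
      [7,8] "heard" : S

[0,1] N/S  lex  "plan"
[1,2] S  lex  "a"
[0,2] N  >  k=1
[2,3] NP/S  lex  "saw"
[3,4] (N\(NP/S))/NP  lex  "park"
[4,5] NP/PP  lex  "sent"
[5,6] NP\(NP/PP)  lex  "quickly"
[4,6] NP  <  k=5
[3,6] N\(NP/S)  >  k=4
[2,6] N  <  k=3
[6,7] ((S\N)\N)/S  lex  "song"
[7,8] S  lex  "heard"
[6,8] (S\N)\N  >  k=7
[2,8] S\N  <  k=6
[0,8] S  <  k=2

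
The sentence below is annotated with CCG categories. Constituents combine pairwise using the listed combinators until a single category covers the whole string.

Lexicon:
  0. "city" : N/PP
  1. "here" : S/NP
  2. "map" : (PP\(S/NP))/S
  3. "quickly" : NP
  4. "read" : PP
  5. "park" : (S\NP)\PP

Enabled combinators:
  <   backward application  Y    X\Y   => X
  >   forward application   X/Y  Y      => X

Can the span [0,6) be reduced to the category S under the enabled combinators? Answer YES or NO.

NO

N/PP S/NP (PP\(S/NP))/S NP PP (S\NP)\PP
CKY chart[0,6] = {N}; S ∉ chart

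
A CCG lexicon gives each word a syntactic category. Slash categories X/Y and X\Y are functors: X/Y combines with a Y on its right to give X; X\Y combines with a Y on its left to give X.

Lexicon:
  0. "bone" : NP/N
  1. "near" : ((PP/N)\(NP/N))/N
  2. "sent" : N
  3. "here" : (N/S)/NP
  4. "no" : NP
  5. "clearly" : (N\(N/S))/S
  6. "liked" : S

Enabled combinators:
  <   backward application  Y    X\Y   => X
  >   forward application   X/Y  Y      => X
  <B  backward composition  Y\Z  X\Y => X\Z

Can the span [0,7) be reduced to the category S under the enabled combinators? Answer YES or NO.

NO

NP/N ((PP/N)\(NP/N))/N N (N/S)/NP NP (N\(N/S))/S S
CKY chart[0,7] = {PP}; S ∉ chart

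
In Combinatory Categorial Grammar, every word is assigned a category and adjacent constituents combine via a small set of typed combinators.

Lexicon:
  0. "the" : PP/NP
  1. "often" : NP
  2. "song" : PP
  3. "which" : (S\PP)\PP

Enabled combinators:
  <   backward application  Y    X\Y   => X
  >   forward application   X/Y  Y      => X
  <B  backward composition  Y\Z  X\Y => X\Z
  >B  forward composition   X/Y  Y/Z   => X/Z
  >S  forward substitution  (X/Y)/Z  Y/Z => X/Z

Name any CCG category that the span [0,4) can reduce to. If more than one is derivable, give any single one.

[0,4] S   <
  [0,2] PP   >
    [0,1] "the" : PP/NP
    [1,2] "often" : NP
  [2,4] S\PP   <
    [2,3] "song" : PP
    [3,4] "which" : (S\PP)\PP

S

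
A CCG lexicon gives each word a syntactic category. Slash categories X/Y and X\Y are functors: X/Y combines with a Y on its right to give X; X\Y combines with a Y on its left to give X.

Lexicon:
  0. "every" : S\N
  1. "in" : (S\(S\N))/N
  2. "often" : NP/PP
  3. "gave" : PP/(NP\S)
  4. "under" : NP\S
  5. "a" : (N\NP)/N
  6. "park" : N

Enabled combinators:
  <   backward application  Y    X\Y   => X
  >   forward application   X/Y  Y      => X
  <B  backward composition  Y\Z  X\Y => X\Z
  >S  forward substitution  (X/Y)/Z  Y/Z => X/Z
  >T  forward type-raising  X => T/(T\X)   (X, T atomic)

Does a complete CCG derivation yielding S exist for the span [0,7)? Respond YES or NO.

[0,7] S   <
  [0,1] "every" : S\N
  [1,7] S\(S\N)   >
    [1,2] "in" : (S\(S\N))/N
    [2,7] N   <
      [2,5] NP   >
        [2,3] "often" : NP/PP
        [3,5] PP   >
          [3,4] "gave" : PP/(NP\S)
          [4,5] "under" : NP\S
      [5,7] N\NP   >
        [5,6] "a" : (N\NP)/N
        [6,7] "park" : N

YES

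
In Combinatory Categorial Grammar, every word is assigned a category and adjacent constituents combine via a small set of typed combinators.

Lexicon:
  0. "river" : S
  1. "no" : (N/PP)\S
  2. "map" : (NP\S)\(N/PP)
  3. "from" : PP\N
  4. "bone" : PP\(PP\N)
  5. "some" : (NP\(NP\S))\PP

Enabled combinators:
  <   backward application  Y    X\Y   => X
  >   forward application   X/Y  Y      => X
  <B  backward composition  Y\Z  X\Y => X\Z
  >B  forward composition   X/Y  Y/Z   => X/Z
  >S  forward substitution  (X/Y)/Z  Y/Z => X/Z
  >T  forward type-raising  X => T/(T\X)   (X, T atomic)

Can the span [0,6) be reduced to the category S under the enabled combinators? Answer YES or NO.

S (N/PP)\S (NP\S)\(N/PP) PP\N PP\(PP\N) (NP\(NP\S))\PP
CKY chart[0,6] = {N/(N\NP), NP, NP/(NP\NP), PP/(PP\NP), S/(S\NP)}; S ∉ chart

NO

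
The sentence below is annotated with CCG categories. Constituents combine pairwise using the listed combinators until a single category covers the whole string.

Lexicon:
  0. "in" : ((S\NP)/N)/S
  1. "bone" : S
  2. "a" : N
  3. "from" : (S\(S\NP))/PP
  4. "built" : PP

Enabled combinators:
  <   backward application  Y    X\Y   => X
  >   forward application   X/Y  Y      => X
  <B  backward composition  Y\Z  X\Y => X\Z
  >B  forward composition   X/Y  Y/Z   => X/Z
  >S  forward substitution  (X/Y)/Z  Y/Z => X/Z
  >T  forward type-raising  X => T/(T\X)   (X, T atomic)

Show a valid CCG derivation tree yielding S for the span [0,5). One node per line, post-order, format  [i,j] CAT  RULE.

[0,1] ((S\NP)/N)/S  lex  "in"
[1,2] S  lex  "bone"
[0,2] (S\NP)/N  >  k=1
[2,3] N  lex  "a"
[0,3] S\NP  >  k=2
[3,4] (S\(S\NP))/PP  lex  "from"
[4,5] PP  lex  "built"
[3,5] S\(S\NP)  >  k=4
[0,5] S  <  k=3

[0,5] S   <
  [0,3] S\NP   >
    [0,2] (S\NP)/N   >
      [0,1] "in" : ((S\NP)/N)/S
      [1,2] "bone" : S
    [2,3] "a" : N
  [3,5] S\(S\NP)   >
    [3,4] "from" : (S\(S\NP))/PP
    [4,5] "built" : PP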